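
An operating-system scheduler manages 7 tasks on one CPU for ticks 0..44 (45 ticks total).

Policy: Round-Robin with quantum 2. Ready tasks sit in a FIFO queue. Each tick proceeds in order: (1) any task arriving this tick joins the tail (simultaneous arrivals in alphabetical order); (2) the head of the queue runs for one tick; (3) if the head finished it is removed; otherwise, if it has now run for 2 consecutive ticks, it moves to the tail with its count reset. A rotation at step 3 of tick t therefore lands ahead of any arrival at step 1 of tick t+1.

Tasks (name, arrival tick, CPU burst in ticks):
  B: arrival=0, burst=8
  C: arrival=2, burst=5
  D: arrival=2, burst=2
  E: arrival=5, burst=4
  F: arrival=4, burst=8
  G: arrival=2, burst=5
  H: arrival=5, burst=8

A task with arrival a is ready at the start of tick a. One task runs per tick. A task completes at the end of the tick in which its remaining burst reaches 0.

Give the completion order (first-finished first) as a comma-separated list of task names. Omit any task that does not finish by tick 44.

t=0: queue=[B] q_used=0 → run B
t=1: queue=[B] q_used=1 → run B
t=2: queue=[B,C,D,G] q_used=0 → run B
t=3: queue=[B,C,D,G] q_used=1 → run B
t=4: queue=[C,D,G,B,F] q_used=0 → run C
t=5: queue=[C,D,G,B,F,E,H] q_used=1 → run C
t=6: queue=[D,G,B,F,E,H,C] q_used=0 → run D
t=7: queue=[D,G,B,F,E,H,C] q_used=1 → run D
t=8: queue=[G,B,F,E,H,C] q_used=0 → run G
t=9: queue=[G,B,F,E,H,C] q_used=1 → run G
t=10: queue=[B,F,E,H,C,G] q_used=0 → run B
t=11: queue=[B,F,E,H,C,G] q_used=1 → run B
t=12: queue=[F,E,H,C,G,B] q_used=0 → run F
t=13: queue=[F,E,H,C,G,B] q_used=1 → run F
t=14: queue=[E,H,C,G,B,F] q_used=0 → run E
t=15: queue=[E,H,C,G,B,F] q_used=1 → run E
t=16: queue=[H,C,G,B,F,E] q_used=0 → run H
t=17: queue=[H,C,G,B,F,E] q_used=1 → run H
t=18: queue=[C,G,B,F,E,H] q_used=0 → run C
t=19: queue=[C,G,B,F,E,H] q_used=1 → run C
t=20: queue=[G,B,F,E,H,C] q_used=0 → run G
t=21: queue=[G,B,F,E,H,C] q_used=1 → run G
t=22: queue=[B,F,E,H,C,G] q_used=0 → run B
t=23: queue=[B,F,E,H,C,G] q_used=1 → run B
t=24: queue=[F,E,H,C,G] q_used=0 → run F
t=25: queue=[F,E,H,C,G] q_used=1 → run F
t=26: queue=[E,H,C,G,F] q_used=0 → run E
t=27: queue=[E,H,C,G,F] q_used=1 → run E
t=28: queue=[H,C,G,F] q_used=0 → run H
t=29: queue=[H,C,G,F] q_used=1 → run H
t=30: queue=[C,G,F,H] q_used=0 → run C
t=31: queue=[G,F,H] q_used=0 → run G
t=32: queue=[F,H] q_used=0 → run F
t=33: queue=[F,H] q_used=1 → run F
t=34: queue=[H,F] q_used=0 → run H
t=35: queue=[H,F] q_used=1 → run H
t=36: queue=[F,H] q_used=0 → run F
t=37: queue=[F,H] q_used=1 → run F
t=38: queue=[H] q_used=0 → run H
t=39: queue=[H] q_used=1 → run H
t=40: (idle)
t=41: (idle)
t=42: (idle)
t=43: (idle)
t=44: (idle)

completion order = D, B, E, C, G, F, H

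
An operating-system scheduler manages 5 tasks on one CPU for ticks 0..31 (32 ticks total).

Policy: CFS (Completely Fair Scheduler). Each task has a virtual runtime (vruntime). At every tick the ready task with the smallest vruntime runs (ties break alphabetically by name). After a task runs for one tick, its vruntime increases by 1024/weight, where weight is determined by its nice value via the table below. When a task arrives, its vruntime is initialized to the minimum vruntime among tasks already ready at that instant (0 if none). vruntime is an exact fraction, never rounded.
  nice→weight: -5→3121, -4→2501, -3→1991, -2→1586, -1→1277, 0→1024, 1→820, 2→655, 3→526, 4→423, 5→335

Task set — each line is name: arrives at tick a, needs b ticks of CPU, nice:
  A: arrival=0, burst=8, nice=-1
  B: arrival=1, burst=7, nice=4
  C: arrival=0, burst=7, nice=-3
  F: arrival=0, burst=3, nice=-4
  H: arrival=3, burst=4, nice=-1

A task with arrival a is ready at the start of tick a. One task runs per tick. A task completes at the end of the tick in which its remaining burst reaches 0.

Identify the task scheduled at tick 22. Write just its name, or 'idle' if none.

t=0: vr[A=0 C=0 F=0] → run A
t=1: vr[A=1024/1277 B=0 C=0 F=0] → run B
t=2: vr[A=1024/1277 B=1024/423 C=0 F=0] → run C
t=3: vr[A=1024/1277 B=1024/423 C=1024/1991 F=0 H=0] → run F
t=4: vr[A=1024/1277 B=1024/423 C=1024/1991 F=1024/2501 H=0] → run H
t=5: vr[A=1024/1277 B=1024/423 C=1024/1991 F=1024/2501 H=1024/1277] → run F
t=6: vr[A=1024/1277 B=1024/423 C=1024/1991 F=2048/2501 H=1024/1277] → run C
t=7: vr[A=1024/1277 B=1024/423 C=2048/1991 F=2048/2501 H=1024/1277] → run A
t=8: vr[A=2048/1277 B=1024/423 C=2048/1991 F=2048/2501 H=1024/1277] → run H
t=9: vr[A=2048/1277 B=1024/423 C=2048/1991 F=2048/2501 H=2048/1277] → run F
t=10: vr[A=2048/1277 B=1024/423 C=2048/1991 H=2048/1277] → run C
t=11: vr[A=2048/1277 B=1024/423 C=3072/1991 H=2048/1277] → run C
t=12: vr[A=2048/1277 B=1024/423 C=4096/1991 H=2048/1277] → run A
t=13: vr[A=3072/1277 B=1024/423 C=4096/1991 H=2048/1277] → run H
t=14: vr[A=3072/1277 B=1024/423 C=4096/1991 H=3072/1277] → run C
t=15: vr[A=3072/1277 B=1024/423 C=5120/1991 H=3072/1277] → run A
t=16: vr[A=4096/1277 B=1024/423 C=5120/1991 H=3072/1277] → run H
t=17: vr[A=4096/1277 B=1024/423 C=5120/1991] → run B
t=18: vr[A=4096/1277 B=2048/423 C=5120/1991] → run C
t=19: vr[A=4096/1277 B=2048/423 C=6144/1991] → run C
t=20: vr[A=4096/1277 B=2048/423] → run A
t=21: vr[A=5120/1277 B=2048/423] → run A
t=22: vr[A=6144/1277 B=2048/423] → run A
t=23: vr[A=7168/1277 B=2048/423] → run B
t=24: vr[A=7168/1277 B=1024/141] → run A
t=25: vr[B=1024/141] → run B
t=26: vr[B=4096/423] → run B
t=27: vr[B=5120/423] → run B
t=28: vr[B=2048/141] → run B
t=29: (idle)
t=30: (idle)
t=31: (idle)

running at tick 22 = A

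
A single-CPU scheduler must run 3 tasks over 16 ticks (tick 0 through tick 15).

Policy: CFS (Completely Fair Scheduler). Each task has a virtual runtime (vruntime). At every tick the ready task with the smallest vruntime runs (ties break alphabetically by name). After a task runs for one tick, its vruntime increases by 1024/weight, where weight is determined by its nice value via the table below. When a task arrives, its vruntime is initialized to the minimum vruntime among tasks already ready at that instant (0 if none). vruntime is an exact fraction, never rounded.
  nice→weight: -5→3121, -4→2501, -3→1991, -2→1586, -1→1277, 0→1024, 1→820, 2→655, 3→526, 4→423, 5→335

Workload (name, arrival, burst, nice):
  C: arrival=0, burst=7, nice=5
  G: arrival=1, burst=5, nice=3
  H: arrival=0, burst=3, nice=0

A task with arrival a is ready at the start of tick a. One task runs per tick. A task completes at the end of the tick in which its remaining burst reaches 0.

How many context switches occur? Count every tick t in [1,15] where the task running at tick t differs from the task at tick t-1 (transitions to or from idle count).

t=0: vr[C=0 H=0] → run C
t=1: vr[C=1024/335 G=0 H=0] → run G
t=2: vr[C=1024/335 G=512/263 H=0] → run H
t=3: vr[C=1024/335 G=512/263 H=1] → run H
t=4: vr[C=1024/335 G=512/263 H=2] → run G
t=5: vr[C=1024/335 G=1024/263 H=2] → run H
t=6: vr[C=1024/335 G=1024/263] → run C
t=7: vr[C=2048/335 G=1024/263] → run G
t=8: vr[C=2048/335 G=1536/263] → run G
t=9: vr[C=2048/335 G=2048/263] → run C
t=10: vr[C=3072/335 G=2048/263] → run G
t=11: vr[C=3072/335] → run C
t=12: vr[C=4096/335] → run C
t=13: vr[C=1024/67] → run C
t=14: vr[C=6144/335] → run C
t=15: (idle)

context switches = 10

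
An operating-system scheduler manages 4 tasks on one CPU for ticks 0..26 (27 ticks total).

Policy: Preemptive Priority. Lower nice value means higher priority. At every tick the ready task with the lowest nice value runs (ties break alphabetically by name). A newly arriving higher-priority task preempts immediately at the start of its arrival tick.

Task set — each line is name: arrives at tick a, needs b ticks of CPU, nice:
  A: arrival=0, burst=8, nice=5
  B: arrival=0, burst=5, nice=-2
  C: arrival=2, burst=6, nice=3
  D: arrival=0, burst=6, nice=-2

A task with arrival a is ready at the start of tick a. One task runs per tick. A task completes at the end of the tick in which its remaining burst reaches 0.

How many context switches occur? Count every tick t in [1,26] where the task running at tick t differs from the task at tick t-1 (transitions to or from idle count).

t=0: ready={A,B,D} → run B
t=1: ready={A,B,D} → run B
t=2: ready={A,B,C,D} → run B
t=3: ready={A,B,C,D} → run B
t=4: ready={A,B,C,D} → run B
t=5: ready={A,C,D} → run D
t=6: ready={A,C,D} → run D
t=7: ready={A,C,D} → run D
t=8: ready={A,C,D} → run D
t=9: ready={A,C,D} → run D
t=10: ready={A,C,D} → run D
t=11: ready={A,C} → run C
t=12: ready={A,C} → run C
t=13: ready={A,C} → run C
t=14: ready={A,C} → run C
t=15: ready={A,C} → run C
t=16: ready={A,C} → run C
t=17: ready={A} → run A
t=18: ready={A} → run A
t=19: ready={A} → run A
t=20: ready={A} → run A
t=21: ready={A} → run A
t=22: ready={A} → run A
t=23: ready={A} → run A
t=24: ready={A} → run A
t=25: (idle)
t=26: (idle)

context switches = 4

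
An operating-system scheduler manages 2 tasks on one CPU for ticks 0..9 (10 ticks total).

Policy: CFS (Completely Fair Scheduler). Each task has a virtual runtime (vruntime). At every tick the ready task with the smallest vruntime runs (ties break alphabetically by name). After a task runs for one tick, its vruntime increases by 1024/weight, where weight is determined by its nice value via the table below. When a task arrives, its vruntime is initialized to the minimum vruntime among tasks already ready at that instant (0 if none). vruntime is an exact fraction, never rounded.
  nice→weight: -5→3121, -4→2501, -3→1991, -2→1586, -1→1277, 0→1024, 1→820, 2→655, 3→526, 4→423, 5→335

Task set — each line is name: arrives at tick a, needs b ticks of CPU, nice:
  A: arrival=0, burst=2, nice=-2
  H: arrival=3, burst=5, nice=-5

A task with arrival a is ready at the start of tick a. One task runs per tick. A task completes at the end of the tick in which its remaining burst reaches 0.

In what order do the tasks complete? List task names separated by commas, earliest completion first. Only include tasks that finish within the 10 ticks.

completion order = A, H

t=0: vr[A=0] → run A
t=1: vr[A=512/793] → run A
t=2: (idle)
t=3: vr[H=0] → run H
t=4: vr[H=1024/3121] → run H
t=5: vr[H=2048/3121] → run H
t=6: vr[H=3072/3121] → run H
t=7: vr[H=4096/3121] → run H
t=8: (idle)
t=9: (idle)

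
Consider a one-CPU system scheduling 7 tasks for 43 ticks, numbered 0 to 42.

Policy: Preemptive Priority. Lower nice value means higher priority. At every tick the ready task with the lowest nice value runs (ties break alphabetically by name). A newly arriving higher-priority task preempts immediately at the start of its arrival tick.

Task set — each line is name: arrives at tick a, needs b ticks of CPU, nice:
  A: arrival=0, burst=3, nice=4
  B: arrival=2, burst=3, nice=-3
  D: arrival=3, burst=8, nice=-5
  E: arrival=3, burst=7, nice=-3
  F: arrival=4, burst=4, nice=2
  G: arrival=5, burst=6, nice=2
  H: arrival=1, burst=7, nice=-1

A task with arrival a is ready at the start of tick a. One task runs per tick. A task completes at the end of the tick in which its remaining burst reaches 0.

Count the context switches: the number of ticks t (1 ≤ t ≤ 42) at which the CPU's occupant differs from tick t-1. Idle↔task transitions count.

context switches = 10

t=0: ready={A} → run A
t=1: ready={A,H} → run H
t=2: ready={A,B,H} → run B
t=3: ready={A,B,D,E,H} → run D
t=4: ready={A,B,D,E,F,H} → run D
t=5: ready={A,B,D,E,F,G,H} → run D
t=6: ready={A,B,D,E,F,G,H} → run D
t=7: ready={A,B,D,E,F,G,H} → run D
t=8: ready={A,B,D,E,F,G,H} → run D
t=9: ready={A,B,D,E,F,G,H} → run D
t=10: ready={A,B,D,E,F,G,H} → run D
t=11: ready={A,B,E,F,G,H} → run B
t=12: ready={A,B,E,F,G,H} → run B
t=13: ready={A,E,F,G,H} → run E
t=14: ready={A,E,F,G,H} → run E
t=15: ready={A,E,F,G,H} → run E
t=16: ready={A,E,F,G,H} → run E
t=17: ready={A,E,F,G,H} → run E
t=18: ready={A,E,F,G,H} → run E
t=19: ready={A,E,F,G,H} → run E
t=20: ready={A,F,G,H} → run H
t=21: ready={A,F,G,H} → run H
t=22: ready={A,F,G,H} → run H
t=23: ready={A,F,G,H} → run H
t=24: ready={A,F,G,H} → run H
t=25: ready={A,F,G,H} → run H
t=26: ready={A,F,G} → run F
t=27: ready={A,F,G} → run F
t=28: ready={A,F,G} → run F
t=29: ready={A,F,G} → run F
t=30: ready={A,G} → run G
t=31: ready={A,G} → run G
t=32: ready={A,G} → run G
t=33: ready={A,G} → run G
t=34: ready={A,G} → run G
t=35: ready={A,G} → run G
t=36: ready={A} → run A
t=37: ready={A} → run A
t=38: (idle)
t=39: (idle)
t=40: (idle)
t=41: (idle)
t=42: (idle)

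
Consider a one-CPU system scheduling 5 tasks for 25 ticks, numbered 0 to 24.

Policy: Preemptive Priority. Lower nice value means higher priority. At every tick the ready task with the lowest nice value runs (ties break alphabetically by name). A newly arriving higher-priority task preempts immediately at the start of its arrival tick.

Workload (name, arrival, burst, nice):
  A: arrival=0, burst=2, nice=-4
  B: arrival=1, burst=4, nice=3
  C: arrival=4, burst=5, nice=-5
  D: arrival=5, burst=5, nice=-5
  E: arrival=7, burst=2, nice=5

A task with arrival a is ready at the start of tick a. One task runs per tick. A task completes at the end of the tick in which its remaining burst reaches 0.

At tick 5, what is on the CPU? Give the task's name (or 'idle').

t=0: ready={A} → run A
t=1: ready={A,B} → run A
t=2: ready={B} → run B
t=3: ready={B} → run B
t=4: ready={B,C} → run C
t=5: ready={B,C,D} → run C
t=6: ready={B,C,D} → run C
t=7: ready={B,C,D,E} → run C
t=8: ready={B,C,D,E} → run C
t=9: ready={B,D,E} → run D
t=10: ready={B,D,E} → run D
t=11: ready={B,D,E} → run D
t=12: ready={B,D,E} → run D
t=13: ready={B,D,E} → run D
t=14: ready={B,E} → run B
t=15: ready={B,E} → run B
t=16: ready={E} → run E
t=17: ready={E} → run E
t=18: (idle)
t=19: (idle)
t=20: (idle)
t=21: (idle)
t=22: (idle)
t=23: (idle)
t=24: (idle)

running at tick 5 = C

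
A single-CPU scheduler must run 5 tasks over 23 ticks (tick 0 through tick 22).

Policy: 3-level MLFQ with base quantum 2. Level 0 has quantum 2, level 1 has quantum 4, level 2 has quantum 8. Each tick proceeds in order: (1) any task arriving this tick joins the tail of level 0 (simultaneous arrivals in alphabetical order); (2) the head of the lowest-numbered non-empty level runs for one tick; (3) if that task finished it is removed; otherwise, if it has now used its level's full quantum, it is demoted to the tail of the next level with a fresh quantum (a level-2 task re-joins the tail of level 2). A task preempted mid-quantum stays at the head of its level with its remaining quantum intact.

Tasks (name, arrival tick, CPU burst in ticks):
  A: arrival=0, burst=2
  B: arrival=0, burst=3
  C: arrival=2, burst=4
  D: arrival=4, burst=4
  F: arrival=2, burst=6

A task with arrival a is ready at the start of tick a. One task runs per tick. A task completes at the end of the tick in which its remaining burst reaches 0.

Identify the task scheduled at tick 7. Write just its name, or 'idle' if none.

t=0: L0/L1/L2 = AB/-/- → run A
t=1: L0/L1/L2 = AB/-/- → run A
t=2: L0/L1/L2 = BCF/-/- → run B
t=3: L0/L1/L2 = BCF/-/- → run B
t=4: L0/L1/L2 = CFD/B/- → run C
t=5: L0/L1/L2 = CFD/B/- → run C
t=6: L0/L1/L2 = FD/BC/- → run F
t=7: L0/L1/L2 = FD/BC/- → run F
t=8: L0/L1/L2 = D/BCF/- → run D
t=9: L0/L1/L2 = D/BCF/- → run D
t=10: L0/L1/L2 = -/BCFD/- → run B
t=11: L0/L1/L2 = -/CFD/- → run C
t=12: L0/L1/L2 = -/CFD/- → run C
t=13: L0/L1/L2 = -/FD/- → run F
t=14: L0/L1/L2 = -/FD/- → run F
t=15: L0/L1/L2 = -/FD/- → run F
t=16: L0/L1/L2 = -/FD/- → run F
t=17: L0/L1/L2 = -/D/- → run D
t=18: L0/L1/L2 = -/D/- → run D
t=19: (idle)
t=20: (idle)
t=21: (idle)
t=22: (idle)

running at tick 7 = F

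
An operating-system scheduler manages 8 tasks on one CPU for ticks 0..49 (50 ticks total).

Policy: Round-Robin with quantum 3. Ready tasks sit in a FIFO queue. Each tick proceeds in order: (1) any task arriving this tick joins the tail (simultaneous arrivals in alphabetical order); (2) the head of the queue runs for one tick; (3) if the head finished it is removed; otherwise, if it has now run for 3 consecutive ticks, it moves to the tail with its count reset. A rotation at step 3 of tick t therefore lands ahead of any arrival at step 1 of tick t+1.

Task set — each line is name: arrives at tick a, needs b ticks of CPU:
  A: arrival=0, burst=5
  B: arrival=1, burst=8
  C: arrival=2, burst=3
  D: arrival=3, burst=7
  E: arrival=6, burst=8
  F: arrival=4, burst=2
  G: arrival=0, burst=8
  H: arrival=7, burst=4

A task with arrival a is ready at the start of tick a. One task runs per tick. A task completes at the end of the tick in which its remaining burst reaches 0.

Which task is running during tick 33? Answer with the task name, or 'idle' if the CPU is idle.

running at tick 33 = D

t=0: queue=[A,G] q_used=0 → run A
t=1: queue=[A,G,B] q_used=1 → run A
t=2: queue=[A,G,B,C] q_used=2 → run A
t=3: queue=[G,B,C,A,D] q_used=0 → run G
t=4: queue=[G,B,C,A,D,F] q_used=1 → run G
t=5: queue=[G,B,C,A,D,F] q_used=2 → run G
t=6: queue=[B,C,A,D,F,G,E] q_used=0 → run B
t=7: queue=[B,C,A,D,F,G,E,H] q_used=1 → run B
t=8: queue=[B,C,A,D,F,G,E,H] q_used=2 → run B
t=9: queue=[C,A,D,F,G,E,H,B] q_used=0 → run C
t=10: queue=[C,A,D,F,G,E,H,B] q_used=1 → run C
t=11: queue=[C,A,D,F,G,E,H,B] q_used=2 → run C
t=12: queue=[A,D,F,G,E,H,B] q_used=0 → run A
t=13: queue=[A,D,F,G,E,H,B] q_used=1 → run A
t=14: queue=[D,F,G,E,H,B] q_used=0 → run D
t=15: queue=[D,F,G,E,H,B] q_used=1 → run D
t=16: queue=[D,F,G,E,H,B] q_used=2 → run D
t=17: queue=[F,G,E,H,B,D] q_used=0 → run F
t=18: queue=[F,G,E,H,B,D] q_used=1 → run F
t=19: queue=[G,E,H,B,D] q_used=0 → run G
t=20: queue=[G,E,H,B,D] q_used=1 → run G
t=21: queue=[G,E,H,B,D] q_used=2 → run G
t=22: queue=[E,H,B,D,G] q_used=0 → run E
t=23: queue=[E,H,B,D,G] q_used=1 → run E
t=24: queue=[E,H,B,D,G] q_used=2 → run E
t=25: queue=[H,B,D,G,E] q_used=0 → run H
t=26: queue=[H,B,D,G,E] q_used=1 → run H
t=27: queue=[H,B,D,G,E] q_used=2 → run H
t=28: queue=[B,D,G,E,H] q_used=0 → run B
t=29: queue=[B,D,G,E,H] q_used=1 → run B
t=30: queue=[B,D,G,E,H] q_used=2 → run B
t=31: queue=[D,G,E,H,B] q_used=0 → run D
t=32: queue=[D,G,E,H,B] q_used=1 → run D
t=33: queue=[D,G,E,H,B] q_used=2 → run D
t=34: queue=[G,E,H,B,D] q_used=0 → run G
t=35: queue=[G,E,H,B,D] q_used=1 → run G
t=36: queue=[E,H,B,D] q_used=0 → run E
t=37: queue=[E,H,B,D] q_used=1 → run E
t=38: queue=[E,H,B,D] q_used=2 → run E
t=39: queue=[H,B,D,E] q_used=0 → run H
t=40: queue=[B,D,E] q_used=0 → run B
t=41: queue=[B,D,E] q_used=1 → run B
t=42: queue=[D,E] q_used=0 → run D
t=43: queue=[E] q_used=0 → run E
t=44: queue=[E] q_used=1 → run E
t=45: (idle)
t=46: (idle)
t=47: (idle)
t=48: (idle)
t=49: (idle)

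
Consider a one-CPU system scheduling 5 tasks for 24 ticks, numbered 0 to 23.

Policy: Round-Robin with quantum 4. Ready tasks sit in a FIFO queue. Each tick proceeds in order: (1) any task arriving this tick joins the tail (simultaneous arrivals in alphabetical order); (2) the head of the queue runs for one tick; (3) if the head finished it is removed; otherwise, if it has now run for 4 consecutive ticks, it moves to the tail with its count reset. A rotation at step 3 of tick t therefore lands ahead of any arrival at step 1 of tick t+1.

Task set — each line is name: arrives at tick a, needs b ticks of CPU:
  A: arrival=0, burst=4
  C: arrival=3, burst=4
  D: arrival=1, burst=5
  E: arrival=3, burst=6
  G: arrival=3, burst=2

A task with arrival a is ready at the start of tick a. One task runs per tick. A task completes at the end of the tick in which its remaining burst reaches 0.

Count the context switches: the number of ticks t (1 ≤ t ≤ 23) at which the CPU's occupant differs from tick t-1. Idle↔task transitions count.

t=0: queue=[A] q_used=0 → run A
t=1: queue=[A,D] q_used=1 → run A
t=2: queue=[A,D] q_used=2 → run A
t=3: queue=[A,D,C,E,G] q_used=3 → run A
t=4: queue=[D,C,E,G] q_used=0 → run D
t=5: queue=[D,C,E,G] q_used=1 → run D
t=6: queue=[D,C,E,G] q_used=2 → run D
t=7: queue=[D,C,E,G] q_used=3 → run D
t=8: queue=[C,E,G,D] q_used=0 → run C
t=9: queue=[C,E,G,D] q_used=1 → run C
t=10: queue=[C,E,G,D] q_used=2 → run C
t=11: queue=[C,E,G,D] q_used=3 → run C
t=12: queue=[E,G,D] q_used=0 → run E
t=13: queue=[E,G,D] q_used=1 → run E
t=14: queue=[E,G,D] q_used=2 → run E
t=15: queue=[E,G,D] q_used=3 → run E
t=16: queue=[G,D,E] q_used=0 → run G
t=17: queue=[G,D,E] q_used=1 → run G
t=18: queue=[D,E] q_used=0 → run D
t=19: queue=[E] q_used=0 → run E
t=20: queue=[E] q_used=1 → run E
t=21: (idle)
t=22: (idle)
t=23: (idle)

context switches = 7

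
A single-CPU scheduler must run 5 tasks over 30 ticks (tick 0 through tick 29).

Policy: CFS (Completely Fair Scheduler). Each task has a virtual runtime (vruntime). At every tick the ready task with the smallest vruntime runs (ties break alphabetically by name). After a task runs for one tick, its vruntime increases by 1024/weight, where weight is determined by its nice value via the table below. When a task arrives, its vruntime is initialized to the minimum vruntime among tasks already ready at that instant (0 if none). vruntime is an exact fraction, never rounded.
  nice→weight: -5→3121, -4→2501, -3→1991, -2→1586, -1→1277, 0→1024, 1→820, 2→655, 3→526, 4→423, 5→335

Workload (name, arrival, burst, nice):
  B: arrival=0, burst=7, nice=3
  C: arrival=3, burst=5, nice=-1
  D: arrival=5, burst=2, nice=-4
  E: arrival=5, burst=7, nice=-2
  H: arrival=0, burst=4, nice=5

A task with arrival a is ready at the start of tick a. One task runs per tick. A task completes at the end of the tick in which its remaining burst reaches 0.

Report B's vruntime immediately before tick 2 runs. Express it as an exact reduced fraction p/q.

t=0: vr[B=0 H=0] → run B
t=1: vr[B=512/263 H=0] → run H
t=2: vr[B=512/263 H=1024/335] → run B
t=3: vr[B=1024/263 C=1024/335 H=1024/335] → run C
t=4: vr[B=1024/263 C=1650688/427795 H=1024/335] → run H
t=5: vr[B=1024/263 C=1650688/427795 D=1650688/427795 E=1650688/427795 H=2048/335] → run C
t=6: vr[B=1024/263 C=1993728/427795 D=1650688/427795 E=1650688/427795 H=2048/335] → run D
t=7: vr[B=1024/263 C=1993728/427795 D=4566432768/1069915295 E=1650688/427795 H=2048/335] → run E
t=8: vr[B=1024/263 C=1993728/427795 D=4566432768/1069915295 E=1528026624/339241435 H=2048/335] → run B
t=9: vr[B=1536/263 C=1993728/427795 D=4566432768/1069915295 E=1528026624/339241435 H=2048/335] → run D
t=10: vr[B=1536/263 C=1993728/427795 E=1528026624/339241435 H=2048/335] → run E
t=11: vr[B=1536/263 C=1993728/427795 E=1747057664/339241435 H=2048/335] → run C
t=12: vr[B=1536/263 C=2336768/427795 E=1747057664/339241435 H=2048/335] → run E
t=13: vr[B=1536/263 C=2336768/427795 E=1966088704/339241435 H=2048/335] → run C
t=14: vr[B=1536/263 C=2679808/427795 E=1966088704/339241435 H=2048/335] → run E
t=15: vr[B=1536/263 C=2679808/427795 E=2185119744/339241435 H=2048/335] → run B
t=16: vr[B=2048/263 C=2679808/427795 E=2185119744/339241435 H=2048/335] → run H
t=17: vr[B=2048/263 C=2679808/427795 E=2185119744/339241435 H=3072/335] → run C
t=18: vr[B=2048/263 E=2185119744/339241435 H=3072/335] → run E
t=19: vr[B=2048/263 E=2404150784/339241435 H=3072/335] → run E
t=20: vr[B=2048/263 E=2623181824/339241435 H=3072/335] → run E
t=21: vr[B=2048/263 H=3072/335] → run B
t=22: vr[B=2560/263 H=3072/335] → run H
t=23: vr[B=2560/263] → run B
t=24: vr[B=3072/263] → run B
t=25: (idle)
t=26: (idle)
t=27: (idle)
t=28: (idle)
t=29: (idle)

vruntime(B, start of tick 2) = 512/263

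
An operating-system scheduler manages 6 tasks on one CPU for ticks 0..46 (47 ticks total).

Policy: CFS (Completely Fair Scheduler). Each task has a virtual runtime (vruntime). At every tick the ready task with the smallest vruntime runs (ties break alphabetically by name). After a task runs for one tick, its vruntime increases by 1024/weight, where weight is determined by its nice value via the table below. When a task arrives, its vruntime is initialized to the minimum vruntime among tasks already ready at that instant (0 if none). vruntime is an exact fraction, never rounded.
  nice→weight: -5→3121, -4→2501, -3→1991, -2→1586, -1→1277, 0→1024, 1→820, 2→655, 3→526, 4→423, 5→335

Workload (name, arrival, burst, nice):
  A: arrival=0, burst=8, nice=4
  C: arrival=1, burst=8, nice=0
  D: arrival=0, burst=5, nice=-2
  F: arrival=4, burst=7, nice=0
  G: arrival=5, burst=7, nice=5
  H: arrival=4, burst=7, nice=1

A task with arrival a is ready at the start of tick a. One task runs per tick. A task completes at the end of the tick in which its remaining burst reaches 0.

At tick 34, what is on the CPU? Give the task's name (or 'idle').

running at tick 34 = A

t=0: vr[A=0 D=0] → run A
t=1: vr[A=1024/423 C=0 D=0] → run C
t=2: vr[A=1024/423 C=1 D=0] → run D
t=3: vr[A=1024/423 C=1 D=512/793] → run D
t=4: vr[A=1024/423 C=1 D=1024/793 F=1 H=1] → run C
t=5: vr[A=1024/423 C=2 D=1024/793 F=1 G=1 H=1] → run F
t=6: vr[A=1024/423 C=2 D=1024/793 F=2 G=1 H=1] → run G
t=7: vr[A=1024/423 C=2 D=1024/793 F=2 G=1359/335 H=1] → run H
t=8: vr[A=1024/423 C=2 D=1024/793 F=2 G=1359/335 H=461/205] → run D
t=9: vr[A=1024/423 C=2 D=1536/793 F=2 G=1359/335 H=461/205] → run D
t=10: vr[A=1024/423 C=2 D=2048/793 F=2 G=1359/335 H=461/205] → run C
t=11: vr[A=1024/423 C=3 D=2048/793 F=2 G=1359/335 H=461/205] → run F
t=12: vr[A=1024/423 C=3 D=2048/793 F=3 G=1359/335 H=461/205] → run H
t=13: vr[A=1024/423 C=3 D=2048/793 F=3 G=1359/335 H=717/205] → run A
t=14: vr[A=2048/423 C=3 D=2048/793 F=3 G=1359/335 H=717/205] → run D
t=15: vr[A=2048/423 C=3 F=3 G=1359/335 H=717/205] → run C
t=16: vr[A=2048/423 C=4 F=3 G=1359/335 H=717/205] → run F
t=17: vr[A=2048/423 C=4 F=4 G=1359/335 H=717/205] → run H
t=18: vr[A=2048/423 C=4 F=4 G=1359/335 H=973/205] → run C
t=19: vr[A=2048/423 C=5 F=4 G=1359/335 H=973/205] → run F
t=20: vr[A=2048/423 C=5 F=5 G=1359/335 H=973/205] → run G
t=21: vr[A=2048/423 C=5 F=5 G=2383/335 H=973/205] → run H
t=22: vr[A=2048/423 C=5 F=5 G=2383/335 H=1229/205] → run A
t=23: vr[A=1024/141 C=5 F=5 G=2383/335 H=1229/205] → run C
t=24: vr[A=1024/141 C=6 F=5 G=2383/335 H=1229/205] → run F
t=25: vr[A=1024/141 C=6 F=6 G=2383/335 H=1229/205] → run H
t=26: vr[A=1024/141 C=6 F=6 G=2383/335 H=297/41] → run C
t=27: vr[A=1024/141 C=7 F=6 G=2383/335 H=297/41] → run F
t=28: vr[A=1024/141 C=7 F=7 G=2383/335 H=297/41] → run C
t=29: vr[A=1024/141 F=7 G=2383/335 H=297/41] → run F
t=30: vr[A=1024/141 G=2383/335 H=297/41] → run G
t=31: vr[A=1024/141 G=3407/335 H=297/41] → run H
t=32: vr[A=1024/141 G=3407/335 H=1741/205] → run A
t=33: vr[A=4096/423 G=3407/335 H=1741/205] → run H
t=34: vr[A=4096/423 G=3407/335] → run A
t=35: vr[A=5120/423 G=3407/335] → run G
t=36: vr[A=5120/423 G=4431/335] → run A
t=37: vr[A=2048/141 G=4431/335] → run G
t=38: vr[A=2048/141 G=1091/67] → run A
t=39: vr[A=7168/423 G=1091/67] → run G
t=40: vr[A=7168/423 G=6479/335] → run A
t=41: vr[G=6479/335] → run G
t=42: (idle)
t=43: (idle)
t=44: (idle)
t=45: (idle)
t=46: (idle)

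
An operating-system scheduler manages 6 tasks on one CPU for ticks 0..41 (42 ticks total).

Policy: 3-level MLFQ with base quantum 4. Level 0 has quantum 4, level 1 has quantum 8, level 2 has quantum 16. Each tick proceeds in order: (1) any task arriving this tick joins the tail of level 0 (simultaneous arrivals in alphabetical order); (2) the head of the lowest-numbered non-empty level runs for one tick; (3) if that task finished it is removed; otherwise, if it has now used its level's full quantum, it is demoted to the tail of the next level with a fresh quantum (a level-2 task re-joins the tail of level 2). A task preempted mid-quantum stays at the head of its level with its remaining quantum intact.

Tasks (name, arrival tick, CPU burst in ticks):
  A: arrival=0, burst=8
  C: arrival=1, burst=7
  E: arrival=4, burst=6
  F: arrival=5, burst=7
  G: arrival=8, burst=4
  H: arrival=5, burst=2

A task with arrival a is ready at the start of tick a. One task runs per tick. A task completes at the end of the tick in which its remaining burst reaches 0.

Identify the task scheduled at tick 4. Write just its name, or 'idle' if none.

t=0: L0/L1/L2 = A/-/- → run A
t=1: L0/L1/L2 = AC/-/- → run A
t=2: L0/L1/L2 = AC/-/- → run A
t=3: L0/L1/L2 = AC/-/- → run A
t=4: L0/L1/L2 = CE/A/- → run C
t=5: L0/L1/L2 = CEFH/A/- → run C
t=6: L0/L1/L2 = CEFH/A/- → run C
t=7: L0/L1/L2 = CEFH/A/- → run C
t=8: L0/L1/L2 = EFHG/AC/- → run E
t=9: L0/L1/L2 = EFHG/AC/- → run E
t=10: L0/L1/L2 = EFHG/AC/- → run E
t=11: L0/L1/L2 = EFHG/AC/- → run E
t=12: L0/L1/L2 = FHG/ACE/- → run F
t=13: L0/L1/L2 = FHG/ACE/- → run F
t=14: L0/L1/L2 = FHG/ACE/- → run F
t=15: L0/L1/L2 = FHG/ACE/- → run F
t=16: L0/L1/L2 = HG/ACEF/- → run H
t=17: L0/L1/L2 = HG/ACEF/- → run H
t=18: L0/L1/L2 = G/ACEF/- → run G
t=19: L0/L1/L2 = G/ACEF/- → run G
t=20: L0/L1/L2 = G/ACEF/- → run G
t=21: L0/L1/L2 = G/ACEF/- → run G
t=22: L0/L1/L2 = -/ACEF/- → run A
t=23: L0/L1/L2 = -/ACEF/- → run A
t=24: L0/L1/L2 = -/ACEF/- → run A
t=25: L0/L1/L2 = -/ACEF/- → run A
t=26: L0/L1/L2 = -/CEF/- → run C
t=27: L0/L1/L2 = -/CEF/- → run C
t=28: L0/L1/L2 = -/CEF/- → run C
t=29: L0/L1/L2 = -/EF/- → run E
t=30: L0/L1/L2 = -/EF/- → run E
t=31: L0/L1/L2 = -/F/- → run F
t=32: L0/L1/L2 = -/F/- → run F
t=33: L0/L1/L2 = -/F/- → run F
t=34: (idle)
t=35: (idle)
t=36: (idle)
t=37: (idle)
t=38: (idle)
t=39: (idle)
t=40: (idle)
t=41: (idle)

running at tick 4 = C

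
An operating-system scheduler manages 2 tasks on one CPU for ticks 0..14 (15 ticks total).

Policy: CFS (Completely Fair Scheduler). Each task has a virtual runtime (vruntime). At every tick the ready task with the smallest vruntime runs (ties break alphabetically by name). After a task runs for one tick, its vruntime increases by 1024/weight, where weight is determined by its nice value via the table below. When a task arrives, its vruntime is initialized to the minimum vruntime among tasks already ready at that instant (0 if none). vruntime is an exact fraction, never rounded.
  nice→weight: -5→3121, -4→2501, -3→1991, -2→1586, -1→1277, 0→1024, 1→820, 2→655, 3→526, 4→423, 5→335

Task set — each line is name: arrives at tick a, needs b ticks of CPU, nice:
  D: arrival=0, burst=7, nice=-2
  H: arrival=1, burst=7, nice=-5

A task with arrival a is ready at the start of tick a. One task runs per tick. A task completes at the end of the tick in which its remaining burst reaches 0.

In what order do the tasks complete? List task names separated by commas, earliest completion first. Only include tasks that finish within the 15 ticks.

completion order = H, D

t=0: vr[D=0] → run D
t=1: vr[D=512/793 H=512/793] → run D
t=2: vr[D=1024/793 H=512/793] → run H
t=3: vr[D=1024/793 H=2409984/2474953] → run H
t=4: vr[D=1024/793 H=3222016/2474953] → run D
t=5: vr[D=1536/793 H=3222016/2474953] → run H
t=6: vr[D=1536/793 H=4034048/2474953] → run H
t=7: vr[D=1536/793 H=4846080/2474953] → run D
t=8: vr[D=2048/793 H=4846080/2474953] → run H
t=9: vr[D=2048/793 H=5658112/2474953] → run H
t=10: vr[D=2048/793 H=6470144/2474953] → run D
t=11: vr[D=2560/793 H=6470144/2474953] → run H
t=12: vr[D=2560/793] → run D
t=13: vr[D=3072/793] → run D
t=14: (idle)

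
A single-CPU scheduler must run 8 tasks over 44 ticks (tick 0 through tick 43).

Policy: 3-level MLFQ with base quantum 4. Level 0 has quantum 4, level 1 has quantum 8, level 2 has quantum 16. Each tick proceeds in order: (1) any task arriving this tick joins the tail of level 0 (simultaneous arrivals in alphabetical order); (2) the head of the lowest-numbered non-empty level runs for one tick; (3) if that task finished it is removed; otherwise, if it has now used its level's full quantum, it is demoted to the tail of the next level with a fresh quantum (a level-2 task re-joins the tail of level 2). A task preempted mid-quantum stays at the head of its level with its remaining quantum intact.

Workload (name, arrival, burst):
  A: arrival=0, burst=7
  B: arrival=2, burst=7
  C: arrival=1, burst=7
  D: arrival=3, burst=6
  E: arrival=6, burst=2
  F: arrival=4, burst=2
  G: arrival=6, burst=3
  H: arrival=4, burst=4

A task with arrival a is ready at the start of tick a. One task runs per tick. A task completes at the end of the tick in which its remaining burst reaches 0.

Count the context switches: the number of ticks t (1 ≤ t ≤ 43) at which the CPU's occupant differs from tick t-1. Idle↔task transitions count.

context switches = 12

t=0: L0/L1/L2 = A/-/- → run A
t=1: L0/L1/L2 = AC/-/- → run A
t=2: L0/L1/L2 = ACB/-/- → run A
t=3: L0/L1/L2 = ACBD/-/- → run A
t=4: L0/L1/L2 = CBDFH/A/- → run C
t=5: L0/L1/L2 = CBDFH/A/- → run C
t=6: L0/L1/L2 = CBDFHEG/A/- → run C
t=7: L0/L1/L2 = CBDFHEG/A/- → run C
t=8: L0/L1/L2 = BDFHEG/AC/- → run B
t=9: L0/L1/L2 = BDFHEG/AC/- → run B
t=10: L0/L1/L2 = BDFHEG/AC/- → run B
t=11: L0/L1/L2 = BDFHEG/AC/- → run B
t=12: L0/L1/L2 = DFHEG/ACB/- → run D
t=13: L0/L1/L2 = DFHEG/ACB/- → run D
t=14: L0/L1/L2 = DFHEG/ACB/- → run D
t=15: L0/L1/L2 = DFHEG/ACB/- → run D
t=16: L0/L1/L2 = FHEG/ACBD/- → run F
t=17: L0/L1/L2 = FHEG/ACBD/- → run F
t=18: L0/L1/L2 = HEG/ACBD/- → run H
t=19: L0/L1/L2 = HEG/ACBD/- → run H
t=20: L0/L1/L2 = HEG/ACBD/- → run H
t=21: L0/L1/L2 = HEG/ACBD/- → run H
t=22: L0/L1/L2 = EG/ACBD/- → run E
t=23: L0/L1/L2 = EG/ACBD/- → run E
t=24: L0/L1/L2 = G/ACBD/- → run G
t=25: L0/L1/L2 = G/ACBD/- → run G
t=26: L0/L1/L2 = G/ACBD/- → run G
t=27: L0/L1/L2 = -/ACBD/- → run A
t=28: L0/L1/L2 = -/ACBD/- → run A
t=29: L0/L1/L2 = -/ACBD/- → run A
t=30: L0/L1/L2 = -/CBD/- → run C
t=31: L0/L1/L2 = -/CBD/- → run C
t=32: L0/L1/L2 = -/CBD/- → run C
t=33: L0/L1/L2 = -/BD/- → run B
t=34: L0/L1/L2 = -/BD/- → run B
t=35: L0/L1/L2 = -/BD/- → run B
t=36: L0/L1/L2 = -/D/- → run D
t=37: L0/L1/L2 = -/D/- → run D
t=38: (idle)
t=39: (idle)
t=40: (idle)
t=41: (idle)
t=42: (idle)
t=43: (idle)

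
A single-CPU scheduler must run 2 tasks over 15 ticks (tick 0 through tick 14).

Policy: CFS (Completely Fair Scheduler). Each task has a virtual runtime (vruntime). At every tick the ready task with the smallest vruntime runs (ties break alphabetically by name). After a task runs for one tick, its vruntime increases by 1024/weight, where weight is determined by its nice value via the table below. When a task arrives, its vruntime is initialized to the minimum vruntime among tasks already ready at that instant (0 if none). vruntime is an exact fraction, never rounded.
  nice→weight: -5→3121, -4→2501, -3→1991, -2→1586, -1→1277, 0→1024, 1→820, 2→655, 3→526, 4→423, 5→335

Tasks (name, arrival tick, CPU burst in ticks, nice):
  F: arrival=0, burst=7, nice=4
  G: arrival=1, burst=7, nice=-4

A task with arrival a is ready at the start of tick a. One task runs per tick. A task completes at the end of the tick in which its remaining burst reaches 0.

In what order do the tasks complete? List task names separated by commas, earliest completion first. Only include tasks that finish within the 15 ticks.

t=0: vr[F=0] → run F
t=1: vr[F=1024/423 G=1024/423] → run F
t=2: vr[F=2048/423 G=1024/423] → run G
t=3: vr[F=2048/423 G=2994176/1057923] → run G
t=4: vr[F=2048/423 G=3427328/1057923] → run G
t=5: vr[F=2048/423 G=3860480/1057923] → run G
t=6: vr[F=2048/423 G=4293632/1057923] → run G
t=7: vr[F=2048/423 G=4726784/1057923] → run G
t=8: vr[F=2048/423 G=5159936/1057923] → run F
t=9: vr[F=1024/141 G=5159936/1057923] → run G
t=10: vr[F=1024/141] → run F
t=11: vr[F=4096/423] → run F
t=12: vr[F=5120/423] → run F
t=13: vr[F=2048/141] → run F
t=14: (idle)

completion order = G, F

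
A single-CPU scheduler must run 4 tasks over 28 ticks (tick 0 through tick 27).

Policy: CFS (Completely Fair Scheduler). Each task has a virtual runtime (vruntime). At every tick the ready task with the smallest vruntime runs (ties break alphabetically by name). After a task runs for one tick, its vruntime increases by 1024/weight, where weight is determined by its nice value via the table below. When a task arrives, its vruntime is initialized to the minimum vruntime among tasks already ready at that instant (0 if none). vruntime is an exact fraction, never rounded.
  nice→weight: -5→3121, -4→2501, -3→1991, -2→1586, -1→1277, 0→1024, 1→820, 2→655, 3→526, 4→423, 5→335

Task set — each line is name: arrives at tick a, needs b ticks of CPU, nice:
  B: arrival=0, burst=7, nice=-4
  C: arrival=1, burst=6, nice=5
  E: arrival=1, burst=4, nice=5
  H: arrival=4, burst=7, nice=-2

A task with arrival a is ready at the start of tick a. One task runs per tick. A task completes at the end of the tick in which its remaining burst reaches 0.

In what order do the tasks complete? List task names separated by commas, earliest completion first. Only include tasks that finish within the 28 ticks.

t=0: vr[B=0] → run B
t=1: vr[B=1024/2501 C=1024/2501 E=1024/2501] → run B
t=2: vr[B=2048/2501 C=1024/2501 E=1024/2501] → run C
t=3: vr[B=2048/2501 C=2904064/837835 E=1024/2501] → run E
t=4: vr[B=2048/2501 C=2904064/837835 E=2904064/837835 H=2048/2501] → run B
t=5: vr[B=3072/2501 C=2904064/837835 E=2904064/837835 H=2048/2501] → run H
t=6: vr[B=3072/2501 C=2904064/837835 E=2904064/837835 H=47616/32513] → run B
t=7: vr[B=4096/2501 C=2904064/837835 E=2904064/837835 H=47616/32513] → run H
t=8: vr[B=4096/2501 C=2904064/837835 E=2904064/837835 H=68608/32513] → run B
t=9: vr[B=5120/2501 C=2904064/837835 E=2904064/837835 H=68608/32513] → run B
t=10: vr[B=6144/2501 C=2904064/837835 E=2904064/837835 H=68608/32513] → run H
t=11: vr[B=6144/2501 C=2904064/837835 E=2904064/837835 H=89600/32513] → run B
t=12: vr[C=2904064/837835 E=2904064/837835 H=89600/32513] → run H
t=13: vr[C=2904064/837835 E=2904064/837835 H=110592/32513] → run H
t=14: vr[C=2904064/837835 E=2904064/837835 H=131584/32513] → run C
t=15: vr[C=5465088/837835 E=2904064/837835 H=131584/32513] → run E
t=16: vr[C=5465088/837835 E=5465088/837835 H=131584/32513] → run H
t=17: vr[C=5465088/837835 E=5465088/837835 H=152576/32513] → run H
t=18: vr[C=5465088/837835 E=5465088/837835] → run C
t=19: vr[C=8026112/837835 E=5465088/837835] → run E
t=20: vr[C=8026112/837835 E=8026112/837835] → run C
t=21: vr[C=10587136/837835 E=8026112/837835] → run E
t=22: vr[C=10587136/837835] → run C
t=23: vr[C=2629632/167567] → run C
t=24: (idle)
t=25: (idle)
t=26: (idle)
t=27: (idle)

completion order = B, H, E, C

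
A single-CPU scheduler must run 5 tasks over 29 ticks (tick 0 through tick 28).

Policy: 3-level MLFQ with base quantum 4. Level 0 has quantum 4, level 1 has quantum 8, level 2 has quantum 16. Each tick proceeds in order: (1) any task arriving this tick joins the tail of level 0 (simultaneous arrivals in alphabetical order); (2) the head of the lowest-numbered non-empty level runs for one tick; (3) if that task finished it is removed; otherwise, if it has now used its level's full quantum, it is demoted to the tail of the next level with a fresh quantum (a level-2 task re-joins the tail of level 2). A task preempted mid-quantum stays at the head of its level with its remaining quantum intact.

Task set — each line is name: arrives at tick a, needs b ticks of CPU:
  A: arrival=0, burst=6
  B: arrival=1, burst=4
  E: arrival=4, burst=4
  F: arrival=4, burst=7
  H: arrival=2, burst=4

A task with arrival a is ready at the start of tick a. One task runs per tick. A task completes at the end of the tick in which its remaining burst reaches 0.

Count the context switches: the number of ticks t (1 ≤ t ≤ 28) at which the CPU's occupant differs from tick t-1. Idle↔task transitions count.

context switches = 7

t=0: L0/L1/L2 = A/-/- → run A
t=1: L0/L1/L2 = AB/-/- → run A
t=2: L0/L1/L2 = ABH/-/- → run A
t=3: L0/L1/L2 = ABH/-/- → run A
t=4: L0/L1/L2 = BHEF/A/- → run B
t=5: L0/L1/L2 = BHEF/A/- → run B
t=6: L0/L1/L2 = BHEF/A/- → run B
t=7: L0/L1/L2 = BHEF/A/- → run B
t=8: L0/L1/L2 = HEF/A/- → run H
t=9: L0/L1/L2 = HEF/A/- → run H
t=10: L0/L1/L2 = HEF/A/- → run H
t=11: L0/L1/L2 = HEF/A/- → run H
t=12: L0/L1/L2 = EF/A/- → run E
t=13: L0/L1/L2 = EF/A/- → run E
t=14: L0/L1/L2 = EF/A/- → run E
t=15: L0/L1/L2 = EF/A/- → run E
t=16: L0/L1/L2 = F/A/- → run F
t=17: L0/L1/L2 = F/A/- → run F
t=18: L0/L1/L2 = F/A/- → run F
t=19: L0/L1/L2 = F/A/- → run F
t=20: L0/L1/L2 = -/AF/- → run A
t=21: L0/L1/L2 = -/AF/- → run A
t=22: L0/L1/L2 = -/F/- → run F
t=23: L0/L1/L2 = -/F/- → run F
t=24: L0/L1/L2 = -/F/- → run F
t=25: (idle)
t=26: (idle)
t=27: (idle)
t=28: (idle)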